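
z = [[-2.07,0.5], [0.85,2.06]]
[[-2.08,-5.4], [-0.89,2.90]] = z @ [[0.82, 2.68], [-0.77, 0.30]]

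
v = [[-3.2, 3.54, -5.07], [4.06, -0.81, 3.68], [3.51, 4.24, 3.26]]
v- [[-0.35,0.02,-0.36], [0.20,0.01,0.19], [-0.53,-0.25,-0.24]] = [[-2.85, 3.52, -4.71], [3.86, -0.82, 3.49], [4.04, 4.49, 3.50]]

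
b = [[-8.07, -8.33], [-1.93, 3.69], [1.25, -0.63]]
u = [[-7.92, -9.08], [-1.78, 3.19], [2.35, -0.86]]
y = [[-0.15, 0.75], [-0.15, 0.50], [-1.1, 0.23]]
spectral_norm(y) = 1.24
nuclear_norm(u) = 16.30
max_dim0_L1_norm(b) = 12.65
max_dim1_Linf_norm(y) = 1.1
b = u + y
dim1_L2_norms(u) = [12.05, 3.65, 2.5]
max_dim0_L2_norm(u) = 9.66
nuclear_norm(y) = 2.00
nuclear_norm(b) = 15.84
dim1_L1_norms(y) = [0.9, 0.65, 1.33]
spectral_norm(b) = 11.69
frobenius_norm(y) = 1.46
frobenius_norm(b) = 12.40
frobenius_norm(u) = 12.84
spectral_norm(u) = 12.15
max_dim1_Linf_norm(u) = 9.08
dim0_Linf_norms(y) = [1.1, 0.75]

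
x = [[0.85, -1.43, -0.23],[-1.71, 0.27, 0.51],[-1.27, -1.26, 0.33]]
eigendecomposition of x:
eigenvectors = [[0.74,-0.39,0.3], [-0.67,-0.25,0.05], [-0.05,-0.88,0.95]]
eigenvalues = [2.17, -0.59, -0.13]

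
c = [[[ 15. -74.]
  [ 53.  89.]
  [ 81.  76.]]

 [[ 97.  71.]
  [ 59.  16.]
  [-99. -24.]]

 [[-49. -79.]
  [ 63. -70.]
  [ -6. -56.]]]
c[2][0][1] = -79.0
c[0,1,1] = 89.0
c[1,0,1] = 71.0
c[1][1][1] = 16.0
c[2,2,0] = -6.0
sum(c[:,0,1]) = -82.0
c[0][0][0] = 15.0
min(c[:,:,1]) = -79.0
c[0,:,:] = [[15.0, -74.0], [53.0, 89.0], [81.0, 76.0]]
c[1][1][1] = 16.0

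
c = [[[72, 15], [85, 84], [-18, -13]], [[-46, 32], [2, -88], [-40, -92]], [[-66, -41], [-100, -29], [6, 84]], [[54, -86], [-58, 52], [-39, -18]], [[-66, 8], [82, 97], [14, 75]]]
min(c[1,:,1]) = -92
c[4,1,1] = 97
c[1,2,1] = -92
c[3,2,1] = -18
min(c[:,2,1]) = -92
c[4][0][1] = 8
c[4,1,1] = 97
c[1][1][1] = -88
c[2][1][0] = -100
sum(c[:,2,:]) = -41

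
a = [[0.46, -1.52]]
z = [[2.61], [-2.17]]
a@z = [[4.50]]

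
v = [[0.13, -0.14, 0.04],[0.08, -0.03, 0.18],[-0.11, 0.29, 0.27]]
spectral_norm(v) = 0.43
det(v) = -0.00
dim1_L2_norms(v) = [0.2, 0.2, 0.41]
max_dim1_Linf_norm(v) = 0.29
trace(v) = 0.37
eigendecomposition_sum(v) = [[0.05, -0.08, 0.04], [0.06, -0.10, 0.04], [-0.04, 0.06, -0.03]] + [[0.08, -0.05, 0.02], [0.04, -0.03, 0.01], [-0.02, 0.01, -0.01]] + [[0.0,-0.01,-0.02],[-0.02,0.09,0.12],[-0.06,0.22,0.3]]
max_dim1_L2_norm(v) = 0.41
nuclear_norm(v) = 0.69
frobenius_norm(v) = 0.50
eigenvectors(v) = [[-0.57, -0.86, -0.06], [-0.71, -0.47, 0.38], [0.41, 0.19, 0.92]]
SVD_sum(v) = [[0.03, -0.08, -0.07], [-0.02, 0.05, 0.05], [-0.12, 0.29, 0.26]] + [[0.09, -0.07, 0.11], [0.11, -0.08, 0.13], [0.01, -0.00, 0.01]] + [[0.01, 0.00, -0.0], [-0.01, -0.00, 0.00], [0.00, 0.0, -0.0]]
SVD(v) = [[-0.26, -0.65, 0.71], [0.16, -0.76, -0.63], [0.95, -0.05, 0.3]] @ diag([0.43177975213560077, 0.2456175642828168, 0.011758306064031047]) @ [[-0.29, 0.71, 0.64],[-0.57, 0.41, -0.71],[0.77, 0.57, -0.29]]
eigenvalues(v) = [-0.07, 0.04, 0.4]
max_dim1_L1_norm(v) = 0.67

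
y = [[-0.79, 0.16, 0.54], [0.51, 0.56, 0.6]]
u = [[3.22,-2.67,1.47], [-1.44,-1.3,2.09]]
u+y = [[2.43, -2.51, 2.01], [-0.93, -0.74, 2.69]]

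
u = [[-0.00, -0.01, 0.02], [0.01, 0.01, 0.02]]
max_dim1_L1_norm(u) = 0.04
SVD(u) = [[-0.65, -0.76], [-0.76, 0.65]] @ diag([0.029225641592870305, 0.015679983210612473]) @ [[-0.26, -0.04, -0.96], [0.41, 0.90, -0.15]]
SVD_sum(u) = [[0.0, 0.0, 0.02], [0.01, 0.0, 0.02]] + [[-0.0, -0.01, 0.00], [0.0, 0.01, -0.0]]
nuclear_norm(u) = 0.04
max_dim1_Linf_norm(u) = 0.02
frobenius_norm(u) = 0.03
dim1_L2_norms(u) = [0.02, 0.02]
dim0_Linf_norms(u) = [0.01, 0.01, 0.02]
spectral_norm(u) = 0.03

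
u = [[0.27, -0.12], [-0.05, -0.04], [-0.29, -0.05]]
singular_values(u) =[0.4, 0.13]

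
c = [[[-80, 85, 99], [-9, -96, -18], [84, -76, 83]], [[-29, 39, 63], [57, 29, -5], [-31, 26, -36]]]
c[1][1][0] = 57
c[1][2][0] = -31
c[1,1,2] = -5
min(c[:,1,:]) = -96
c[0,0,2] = 99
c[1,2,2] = -36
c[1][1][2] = -5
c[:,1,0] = [-9, 57]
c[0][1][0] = -9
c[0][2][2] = 83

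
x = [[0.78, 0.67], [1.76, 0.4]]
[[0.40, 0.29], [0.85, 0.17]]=x @ [[0.47, -0.0],[0.05, 0.43]]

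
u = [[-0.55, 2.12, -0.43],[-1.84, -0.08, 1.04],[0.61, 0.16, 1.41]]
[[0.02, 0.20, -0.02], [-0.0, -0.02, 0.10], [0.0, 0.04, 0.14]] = u @ [[0.00,0.01,0.00], [0.01,0.1,0.01], [0.00,0.01,0.1]]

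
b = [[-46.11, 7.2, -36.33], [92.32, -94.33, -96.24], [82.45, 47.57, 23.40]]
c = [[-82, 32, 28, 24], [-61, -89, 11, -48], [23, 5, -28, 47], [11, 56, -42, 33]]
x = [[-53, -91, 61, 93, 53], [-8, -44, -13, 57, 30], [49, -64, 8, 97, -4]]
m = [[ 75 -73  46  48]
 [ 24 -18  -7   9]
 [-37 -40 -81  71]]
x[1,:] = [-8, -44, -13, 57, 30]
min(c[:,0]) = -82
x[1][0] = -8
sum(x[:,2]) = 56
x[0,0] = -53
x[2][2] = 8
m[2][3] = 71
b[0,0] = -46.11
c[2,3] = 47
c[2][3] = 47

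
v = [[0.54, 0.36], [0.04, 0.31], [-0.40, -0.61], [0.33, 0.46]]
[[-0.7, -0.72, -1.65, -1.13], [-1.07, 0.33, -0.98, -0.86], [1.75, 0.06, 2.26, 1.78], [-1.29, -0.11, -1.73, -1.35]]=v @ [[1.09, -2.25, -1.05, -0.26],[-3.58, 1.37, -3.01, -2.75]]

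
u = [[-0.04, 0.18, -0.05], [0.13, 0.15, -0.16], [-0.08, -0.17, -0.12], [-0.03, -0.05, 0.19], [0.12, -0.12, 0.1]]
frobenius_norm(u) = 0.48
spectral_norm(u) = 0.36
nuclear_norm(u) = 0.80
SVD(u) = [[-0.45,-0.23,-0.41],[-0.64,0.01,0.54],[0.18,0.86,-0.10],[0.45,-0.44,-0.2],[0.38,-0.15,0.70]] @ diag([0.36171072572994994, 0.24822729170133656, 0.19248003155271085]) @ [[-0.13, -0.77, 0.63], [-0.25, -0.59, -0.77], [0.96, -0.26, -0.12]]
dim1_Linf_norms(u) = [0.18, 0.16, 0.17, 0.19, 0.12]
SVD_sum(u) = [[0.02, 0.13, -0.1], [0.03, 0.18, -0.15], [-0.01, -0.05, 0.04], [-0.02, -0.12, 0.1], [-0.02, -0.11, 0.09]] + [[0.01, 0.03, 0.04], [-0.00, -0.0, -0.00], [-0.05, -0.12, -0.16], [0.03, 0.06, 0.08], [0.01, 0.02, 0.03]] + [[-0.08,0.02,0.01], [0.1,-0.03,-0.01], [-0.02,0.00,0.00], [-0.04,0.01,0.0], [0.13,-0.03,-0.02]]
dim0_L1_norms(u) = [0.4, 0.67, 0.62]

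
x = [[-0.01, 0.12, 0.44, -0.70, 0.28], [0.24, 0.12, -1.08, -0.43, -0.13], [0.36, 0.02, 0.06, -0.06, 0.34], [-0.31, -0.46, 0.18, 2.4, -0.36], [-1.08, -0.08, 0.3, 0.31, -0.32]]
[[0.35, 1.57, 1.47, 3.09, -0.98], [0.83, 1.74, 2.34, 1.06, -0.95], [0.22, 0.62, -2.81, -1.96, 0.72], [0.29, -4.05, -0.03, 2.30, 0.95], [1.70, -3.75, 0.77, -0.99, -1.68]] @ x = [[1.0, -1.08, -1.19, 6.10, -0.41], [1.95, -0.06, -1.47, 0.78, 0.72], [-1.04, 0.89, -0.88, -4.73, -0.5], [-2.72, -1.59, 5.20, 7.35, -0.53], [1.48, 0.36, 4.16, -2.52, 2.12]]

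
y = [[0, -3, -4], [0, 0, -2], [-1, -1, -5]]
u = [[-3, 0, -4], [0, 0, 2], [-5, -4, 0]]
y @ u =[[20, 16, -6], [10, 8, 0], [28, 20, 2]]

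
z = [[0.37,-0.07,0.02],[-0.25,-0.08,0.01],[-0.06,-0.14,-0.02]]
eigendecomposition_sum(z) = [[(0.38+0j), -0.06+0.00j, (0.02-0j)], [(-0.19-0j), (0.03-0j), (-0.01+0j)], [(0.01+0j), -0.00+0.00j, 0.00-0.00j]] + [[(-0-0j), -0.01-0.00j, 0.00+0.00j], [-0.03-0.03j, -0.06-0.06j, 0.01+0.03j], [-0.04-0.11j, (-0.07-0.21j), (-0.01+0.08j)]] + [[-0.00+0.00j, (-0.01+0j), -0j], [(-0.03+0.03j), -0.06+0.06j, 0.01-0.03j], [-0.04+0.11j, -0.07+0.21j, -0.01-0.08j]]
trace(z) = 0.27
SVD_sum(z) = [[0.37, 0.01, 0.01], [-0.25, -0.00, -0.01], [-0.06, -0.00, -0.00]] + [[0.0, -0.08, -0.00], [0.0, -0.08, -0.00], [0.0, -0.14, -0.00]] + [[-0.0, -0.00, 0.01],[-0.00, -0.00, 0.02],[0.00, 0.0, -0.02]]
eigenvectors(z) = [[(0.89+0j),(0.01-0.02j),0.01+0.02j], [-0.46+0.00j,0.32-0.14j,(0.32+0.14j)], [0.02+0.00j,(0.94+0j),0.94-0.00j]]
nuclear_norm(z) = 0.65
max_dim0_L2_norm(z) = 0.45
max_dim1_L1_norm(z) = 0.46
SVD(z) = [[-0.82,-0.43,-0.38], [0.56,-0.43,-0.71], [0.14,-0.79,0.59]] @ diag([0.4508000806075073, 0.17570530174370247, 0.026588235432598323]) @ [[-1.0, -0.01, -0.03], [-0.02, 1.00, 0.02], [0.03, 0.02, -1.0]]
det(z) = 0.00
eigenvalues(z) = [(0.41+0j), (-0.07+0.02j), (-0.07-0.02j)]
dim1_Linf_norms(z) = [0.37, 0.25, 0.14]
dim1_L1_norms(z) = [0.46, 0.34, 0.22]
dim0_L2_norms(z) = [0.45, 0.18, 0.03]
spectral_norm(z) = 0.45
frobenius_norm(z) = 0.48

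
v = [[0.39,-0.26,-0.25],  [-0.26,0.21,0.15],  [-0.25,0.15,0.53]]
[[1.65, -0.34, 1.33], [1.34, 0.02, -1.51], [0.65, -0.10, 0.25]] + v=[[2.04, -0.6, 1.08], [1.08, 0.23, -1.36], [0.40, 0.05, 0.78]]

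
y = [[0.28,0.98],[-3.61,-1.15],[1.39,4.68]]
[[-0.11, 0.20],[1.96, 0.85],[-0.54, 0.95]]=y@ [[-0.56, -0.33], [0.05, 0.30]]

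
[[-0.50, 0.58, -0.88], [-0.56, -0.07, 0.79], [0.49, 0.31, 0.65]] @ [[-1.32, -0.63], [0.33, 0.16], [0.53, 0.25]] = [[0.38,0.19], [1.13,0.54], [-0.20,-0.1]]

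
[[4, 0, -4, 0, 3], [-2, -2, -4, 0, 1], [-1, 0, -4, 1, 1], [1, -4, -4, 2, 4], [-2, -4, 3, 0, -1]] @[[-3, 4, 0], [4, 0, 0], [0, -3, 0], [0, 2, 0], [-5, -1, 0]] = [[-27, 25, 0], [-7, 3, 0], [-2, 9, 0], [-39, 16, 0], [-5, -16, 0]]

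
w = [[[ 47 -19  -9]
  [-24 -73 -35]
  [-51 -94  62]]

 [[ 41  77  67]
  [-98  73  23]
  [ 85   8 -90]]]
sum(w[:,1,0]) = -122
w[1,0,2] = 67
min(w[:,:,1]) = -94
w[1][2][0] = 85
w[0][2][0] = -51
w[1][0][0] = 41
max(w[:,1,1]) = 73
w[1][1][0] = -98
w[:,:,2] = [[-9, -35, 62], [67, 23, -90]]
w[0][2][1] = -94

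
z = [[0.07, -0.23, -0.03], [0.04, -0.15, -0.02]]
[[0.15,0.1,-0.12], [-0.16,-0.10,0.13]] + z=[[0.22, -0.13, -0.15], [-0.12, -0.25, 0.11]]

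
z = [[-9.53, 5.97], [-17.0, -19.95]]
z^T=[[-9.53, -17.0], [5.97, -19.95]]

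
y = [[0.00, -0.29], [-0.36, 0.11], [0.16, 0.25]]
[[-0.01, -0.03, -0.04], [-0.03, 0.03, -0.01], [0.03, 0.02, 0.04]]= y@[[0.10, -0.06, 0.06], [0.05, 0.12, 0.14]]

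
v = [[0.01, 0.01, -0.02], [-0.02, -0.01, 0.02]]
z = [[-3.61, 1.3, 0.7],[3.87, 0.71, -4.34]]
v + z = [[-3.60,1.31,0.68], [3.85,0.7,-4.32]]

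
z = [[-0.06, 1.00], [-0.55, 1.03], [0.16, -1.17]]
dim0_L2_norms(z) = [0.58, 1.85]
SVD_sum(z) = [[-0.24,  0.96], [-0.27,  1.10], [0.28,  -1.14]] + [[0.18, 0.04], [-0.28, -0.07], [-0.12, -0.03]]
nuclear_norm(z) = 2.27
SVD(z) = [[0.52, -0.50],[0.59, 0.79],[-0.62, 0.34]] @ diag([1.9053899889811716, 0.36192401120999645]) @ [[-0.24, 0.97], [-0.97, -0.24]]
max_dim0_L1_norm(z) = 3.2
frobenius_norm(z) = 1.94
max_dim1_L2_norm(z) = 1.18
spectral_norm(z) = 1.91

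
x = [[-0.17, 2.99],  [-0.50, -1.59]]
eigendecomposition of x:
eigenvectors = [[0.93+0.00j, (0.93-0j)], [(-0.22+0.31j), (-0.22-0.31j)]]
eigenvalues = [(-0.88+1j), (-0.88-1j)]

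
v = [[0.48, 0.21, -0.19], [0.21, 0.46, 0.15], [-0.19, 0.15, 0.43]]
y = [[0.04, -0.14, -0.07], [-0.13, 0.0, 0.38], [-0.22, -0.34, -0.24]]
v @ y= [[0.03, -0.0, 0.09], [-0.08, -0.08, 0.12], [-0.12, -0.12, -0.03]]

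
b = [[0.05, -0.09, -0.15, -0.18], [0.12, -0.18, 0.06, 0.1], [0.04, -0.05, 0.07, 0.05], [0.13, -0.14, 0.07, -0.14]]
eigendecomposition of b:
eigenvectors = [[0.63+0.00j, 0.63-0.00j, 0.73+0.00j, (-0.82+0j)], [0.14-0.57j, 0.14+0.57j, 0.68+0.00j, -0.50+0.00j], [-0.05-0.18j, (-0.05+0.18j), 0.03+0.00j, (0.25+0j)], [(0.44-0.19j), (0.44+0.19j), (0.02+0j), (-0.13+0j)]]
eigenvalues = [(-0.08+0.18j), (-0.08-0.18j), (-0.05+0j), (0.01+0j)]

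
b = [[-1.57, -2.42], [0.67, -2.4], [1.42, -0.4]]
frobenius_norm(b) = 4.09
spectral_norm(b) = 3.48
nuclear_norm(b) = 5.62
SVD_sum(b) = [[-0.59,-2.64], [-0.48,-2.14], [-0.02,-0.08]] + [[-0.98, 0.22], [1.15, -0.26], [1.44, -0.32]]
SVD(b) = [[-0.78, 0.47], [-0.63, -0.55], [-0.02, -0.69]] @ diag([3.4845144239239736, 2.1365297164949006]) @ [[0.22, 0.98], [-0.98, 0.22]]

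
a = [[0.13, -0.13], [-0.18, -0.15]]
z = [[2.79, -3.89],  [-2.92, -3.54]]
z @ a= [[1.06,  0.22], [0.26,  0.91]]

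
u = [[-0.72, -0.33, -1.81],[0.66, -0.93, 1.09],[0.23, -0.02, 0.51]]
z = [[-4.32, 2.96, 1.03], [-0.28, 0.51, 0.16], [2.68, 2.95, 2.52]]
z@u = [[5.3,-1.35,11.57], [0.58,-0.39,1.14], [0.6,-3.68,-0.35]]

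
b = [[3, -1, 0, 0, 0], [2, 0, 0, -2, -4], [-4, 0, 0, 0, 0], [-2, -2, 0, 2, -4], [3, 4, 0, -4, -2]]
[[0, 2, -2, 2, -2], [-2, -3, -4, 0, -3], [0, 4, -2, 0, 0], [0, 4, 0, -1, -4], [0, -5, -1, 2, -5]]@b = [[2, -12, 0, 8, -12], [-5, -10, 0, 18, 18], [16, 0, 0, -8, -16], [-2, -14, 0, 6, -4], [-25, -24, 0, 34, 22]]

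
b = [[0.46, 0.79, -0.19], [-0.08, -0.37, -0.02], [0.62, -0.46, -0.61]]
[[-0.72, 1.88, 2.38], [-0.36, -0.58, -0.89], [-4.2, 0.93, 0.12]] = b @ [[-2.09, -3.4, -2.45], [1.23, 2.68, 3.21], [3.84, -7.0, -5.1]]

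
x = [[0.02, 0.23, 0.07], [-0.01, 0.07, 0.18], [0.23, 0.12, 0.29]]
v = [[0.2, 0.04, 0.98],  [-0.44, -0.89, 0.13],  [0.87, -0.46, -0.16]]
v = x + [[0.18, -0.19, 0.91],  [-0.43, -0.96, -0.05],  [0.64, -0.58, -0.45]]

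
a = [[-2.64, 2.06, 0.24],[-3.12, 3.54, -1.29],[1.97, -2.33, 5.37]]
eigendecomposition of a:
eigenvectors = [[-0.06, -0.85, 0.44], [-0.38, -0.52, 0.85], [0.92, 0.07, 0.29]]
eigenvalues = [6.19, -1.4, 1.49]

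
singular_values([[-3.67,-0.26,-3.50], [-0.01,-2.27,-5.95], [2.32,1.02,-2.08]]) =[7.55, 4.12, 1.75]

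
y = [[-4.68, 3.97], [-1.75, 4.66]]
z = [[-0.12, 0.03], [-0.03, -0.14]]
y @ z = [[0.44, -0.70],  [0.07, -0.70]]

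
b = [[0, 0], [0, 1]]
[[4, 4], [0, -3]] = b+[[4, 4], [0, -4]]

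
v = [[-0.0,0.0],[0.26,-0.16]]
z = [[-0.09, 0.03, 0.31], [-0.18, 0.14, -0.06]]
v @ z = [[0.0, 0.00, 0.00], [0.01, -0.01, 0.09]]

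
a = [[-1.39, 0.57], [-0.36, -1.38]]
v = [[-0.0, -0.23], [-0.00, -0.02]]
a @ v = [[0.0, 0.31], [0.00, 0.11]]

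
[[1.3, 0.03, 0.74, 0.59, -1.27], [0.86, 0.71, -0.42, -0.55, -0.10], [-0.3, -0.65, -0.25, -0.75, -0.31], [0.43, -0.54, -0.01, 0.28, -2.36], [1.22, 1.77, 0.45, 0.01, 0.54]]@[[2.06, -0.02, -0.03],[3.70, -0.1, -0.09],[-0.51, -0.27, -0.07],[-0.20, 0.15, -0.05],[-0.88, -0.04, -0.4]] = [[3.41,  -0.09,  0.39], [4.81,  -0.05,  0.01], [-2.47,  0.04,  0.25], [0.91,  0.18,  0.97], [8.36,  -0.34,  -0.44]]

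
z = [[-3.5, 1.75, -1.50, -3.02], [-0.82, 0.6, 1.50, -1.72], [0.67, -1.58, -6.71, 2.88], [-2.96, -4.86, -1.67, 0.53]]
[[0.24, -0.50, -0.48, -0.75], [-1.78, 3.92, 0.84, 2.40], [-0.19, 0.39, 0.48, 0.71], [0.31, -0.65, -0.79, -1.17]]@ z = [[1.47, 4.52, 3.36, -1.64],  [-3.53, -13.75, -1.09, 2.32],  [-1.43, -4.31, -3.54, 1.66],  [2.38, 7.09, 5.81, -2.71]]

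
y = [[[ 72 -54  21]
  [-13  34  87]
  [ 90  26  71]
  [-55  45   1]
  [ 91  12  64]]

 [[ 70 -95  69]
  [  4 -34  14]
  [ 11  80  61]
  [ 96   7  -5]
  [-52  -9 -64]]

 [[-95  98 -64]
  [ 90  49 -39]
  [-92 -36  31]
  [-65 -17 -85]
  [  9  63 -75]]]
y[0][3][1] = 45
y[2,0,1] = 98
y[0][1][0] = -13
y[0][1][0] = -13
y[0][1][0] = -13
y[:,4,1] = [12, -9, 63]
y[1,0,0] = 70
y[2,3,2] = -85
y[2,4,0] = 9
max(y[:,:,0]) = 96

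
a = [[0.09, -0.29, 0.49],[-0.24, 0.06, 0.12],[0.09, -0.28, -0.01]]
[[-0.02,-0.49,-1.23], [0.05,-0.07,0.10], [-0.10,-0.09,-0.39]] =a @ [[-0.02, -0.02, -0.93], [0.35, 0.33, 1.17], [0.17, -0.81, -1.64]]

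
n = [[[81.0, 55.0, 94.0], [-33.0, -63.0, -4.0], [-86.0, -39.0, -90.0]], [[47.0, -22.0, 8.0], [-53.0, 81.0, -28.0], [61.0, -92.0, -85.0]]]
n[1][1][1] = 81.0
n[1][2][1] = -92.0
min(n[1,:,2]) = -85.0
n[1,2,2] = -85.0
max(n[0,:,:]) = 94.0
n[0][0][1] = 55.0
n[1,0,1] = -22.0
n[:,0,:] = [[81.0, 55.0, 94.0], [47.0, -22.0, 8.0]]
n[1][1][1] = 81.0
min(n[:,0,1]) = -22.0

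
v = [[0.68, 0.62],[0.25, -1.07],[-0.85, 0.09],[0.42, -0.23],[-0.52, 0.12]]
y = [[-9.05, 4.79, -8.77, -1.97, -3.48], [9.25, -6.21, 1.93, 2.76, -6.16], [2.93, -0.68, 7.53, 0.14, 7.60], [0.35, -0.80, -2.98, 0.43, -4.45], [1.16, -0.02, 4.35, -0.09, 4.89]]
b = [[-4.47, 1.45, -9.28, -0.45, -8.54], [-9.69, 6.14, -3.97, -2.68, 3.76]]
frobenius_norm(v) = 1.82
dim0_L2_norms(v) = [1.3, 1.27]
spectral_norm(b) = 15.28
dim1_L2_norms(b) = [13.47, 12.99]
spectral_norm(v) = 1.32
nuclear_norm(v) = 2.57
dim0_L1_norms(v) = [2.72, 2.13]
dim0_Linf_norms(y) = [9.25, 6.21, 8.77, 2.76, 7.6]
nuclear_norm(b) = 26.07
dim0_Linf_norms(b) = [9.69, 6.14, 9.28, 2.68, 8.54]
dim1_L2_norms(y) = [14.06, 13.17, 11.11, 5.44, 6.65]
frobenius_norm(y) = 23.84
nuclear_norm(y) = 33.35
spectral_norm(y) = 19.18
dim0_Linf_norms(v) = [0.85, 1.07]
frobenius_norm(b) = 18.71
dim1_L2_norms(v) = [0.92, 1.1, 0.85, 0.48, 0.53]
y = v @ b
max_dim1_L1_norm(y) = 28.06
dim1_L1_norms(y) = [28.06, 26.31, 18.88, 9.01, 10.51]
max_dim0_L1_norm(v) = 2.72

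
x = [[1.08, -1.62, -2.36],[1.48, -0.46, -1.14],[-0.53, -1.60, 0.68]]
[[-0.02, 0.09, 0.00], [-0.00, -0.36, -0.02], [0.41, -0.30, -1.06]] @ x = [[0.11,  -0.01,  -0.06],[-0.52,  0.20,  0.40],[0.56,  1.17,  -1.35]]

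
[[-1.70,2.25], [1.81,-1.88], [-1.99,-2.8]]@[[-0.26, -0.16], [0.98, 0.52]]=[[2.65, 1.44], [-2.31, -1.27], [-2.23, -1.14]]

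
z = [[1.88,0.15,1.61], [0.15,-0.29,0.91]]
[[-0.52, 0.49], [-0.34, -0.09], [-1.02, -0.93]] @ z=[[-0.9, -0.22, -0.39], [-0.65, -0.02, -0.63], [-2.06, 0.12, -2.49]]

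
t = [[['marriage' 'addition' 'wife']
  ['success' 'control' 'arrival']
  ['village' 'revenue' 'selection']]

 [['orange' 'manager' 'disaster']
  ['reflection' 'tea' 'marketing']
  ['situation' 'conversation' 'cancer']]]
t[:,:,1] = [['addition', 'control', 'revenue'], ['manager', 'tea', 'conversation']]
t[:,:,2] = [['wife', 'arrival', 'selection'], ['disaster', 'marketing', 'cancer']]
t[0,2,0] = 'village'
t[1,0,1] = 'manager'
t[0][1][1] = 'control'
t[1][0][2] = 'disaster'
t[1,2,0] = 'situation'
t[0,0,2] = 'wife'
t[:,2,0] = ['village', 'situation']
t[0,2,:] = ['village', 'revenue', 'selection']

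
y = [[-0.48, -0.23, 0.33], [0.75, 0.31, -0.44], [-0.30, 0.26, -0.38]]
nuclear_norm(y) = 1.67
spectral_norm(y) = 1.12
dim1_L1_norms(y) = [1.04, 1.5, 0.94]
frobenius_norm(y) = 1.24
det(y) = 0.00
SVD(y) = [[-0.56,0.03,-0.83], [0.83,0.08,-0.56], [0.04,-1.00,-0.07]] @ diag([1.1156870654190283, 0.5492183769774365, 0.0012435622007130635]) @ [[0.79, 0.36, -0.51],[0.62, -0.44, 0.65],[0.01, -0.82, -0.57]]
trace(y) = -0.55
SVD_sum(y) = [[-0.49, -0.22, 0.32], [0.72, 0.33, -0.47], [0.04, 0.02, -0.03]] + [[0.01, -0.01, 0.01], [0.03, -0.02, 0.03], [-0.34, 0.24, -0.35]] + [[-0.0, 0.0, 0.00], [-0.0, 0.0, 0.00], [-0.0, 0.00, 0.0]]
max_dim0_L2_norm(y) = 0.94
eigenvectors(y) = [[-0.45+0.05j, -0.45-0.05j, -0.01+0.00j], [0.65+0.00j, (0.65-0j), 0.82+0.00j], [0.10-0.61j, 0.10+0.61j, (0.57+0j)]]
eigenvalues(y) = [(-0.28+0.48j), (-0.28-0.48j), 0j]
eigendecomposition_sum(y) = [[(-0.24+0.18j),-0.11-0.06j,0.17+0.10j], [(0.37-0.22j),0.15+0.11j,-0.22-0.16j], [-0.15-0.39j,(0.13-0.13j),(-0.19+0.18j)]] + [[(-0.24-0.18j), -0.11+0.06j, 0.17-0.10j], [0.37+0.22j, (0.15-0.11j), -0.22+0.16j], [(-0.15+0.39j), (0.13+0.13j), (-0.19-0.18j)]] + [[-0.00+0.00j, (-0+0j), -0.00+0.00j], [-0j, 0.00-0.00j, -0j], [-0j, 0.00-0.00j, 0.00-0.00j]]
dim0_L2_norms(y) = [0.94, 0.47, 0.67]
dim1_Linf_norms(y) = [0.48, 0.75, 0.38]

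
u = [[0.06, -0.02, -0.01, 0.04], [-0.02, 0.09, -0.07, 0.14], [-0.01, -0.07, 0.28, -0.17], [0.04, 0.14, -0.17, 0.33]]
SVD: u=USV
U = [[-0.06, 0.09, 0.84, -0.54], [-0.32, 0.27, -0.53, -0.74], [0.59, 0.81, -0.01, 0.04], [-0.74, 0.52, 0.15, 0.40]]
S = [0.53, 0.15, 0.08, 0.0]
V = [[-0.06, -0.32, 0.59, -0.74],[0.09, 0.27, 0.81, 0.52],[0.84, -0.53, -0.01, 0.15],[-0.54, -0.74, 0.04, 0.4]]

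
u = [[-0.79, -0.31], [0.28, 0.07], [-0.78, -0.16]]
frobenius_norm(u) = 1.20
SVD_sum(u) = [[-0.81, -0.24], [0.28, 0.08], [-0.76, -0.23]] + [[0.02, -0.07], [0.0, -0.01], [-0.02, 0.07]]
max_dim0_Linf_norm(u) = 0.79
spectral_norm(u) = 1.19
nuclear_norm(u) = 1.30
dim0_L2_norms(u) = [1.14, 0.36]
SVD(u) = [[-0.71,-0.7], [0.24,-0.13], [-0.66,0.7]] @ diag([1.1947417988024818, 0.10045911702881999]) @ [[0.96,0.29], [-0.29,0.96]]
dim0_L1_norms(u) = [1.85, 0.54]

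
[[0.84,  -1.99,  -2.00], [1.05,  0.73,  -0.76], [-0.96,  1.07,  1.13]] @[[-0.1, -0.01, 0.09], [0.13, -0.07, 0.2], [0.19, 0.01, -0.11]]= [[-0.72, 0.11, -0.1], [-0.15, -0.07, 0.32], [0.45, -0.05, 0.0]]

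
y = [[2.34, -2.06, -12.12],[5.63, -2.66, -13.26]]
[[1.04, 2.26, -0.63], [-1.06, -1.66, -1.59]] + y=[[3.38, 0.2, -12.75], [4.57, -4.32, -14.85]]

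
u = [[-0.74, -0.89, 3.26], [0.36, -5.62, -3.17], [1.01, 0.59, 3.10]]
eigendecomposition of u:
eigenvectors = [[-0.60, -0.93, -0.27], [0.24, -0.28, -0.96], [-0.76, 0.23, 0.10]]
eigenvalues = [3.72, -1.79, -5.19]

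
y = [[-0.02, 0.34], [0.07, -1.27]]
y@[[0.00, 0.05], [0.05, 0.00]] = [[0.02, -0.0], [-0.06, 0.00]]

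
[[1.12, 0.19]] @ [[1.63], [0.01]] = [[1.83]]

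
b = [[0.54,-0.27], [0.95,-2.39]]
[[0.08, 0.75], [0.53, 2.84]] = b @ [[0.05, 1.00], [-0.20, -0.79]]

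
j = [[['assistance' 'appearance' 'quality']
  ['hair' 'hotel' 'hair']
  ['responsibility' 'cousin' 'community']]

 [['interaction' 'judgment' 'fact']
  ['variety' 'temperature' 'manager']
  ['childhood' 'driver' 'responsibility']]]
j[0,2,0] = 'responsibility'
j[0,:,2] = ['quality', 'hair', 'community']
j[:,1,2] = ['hair', 'manager']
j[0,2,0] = 'responsibility'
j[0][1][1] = 'hotel'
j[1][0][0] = 'interaction'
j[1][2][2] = 'responsibility'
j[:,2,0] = ['responsibility', 'childhood']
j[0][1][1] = 'hotel'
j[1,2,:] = ['childhood', 'driver', 'responsibility']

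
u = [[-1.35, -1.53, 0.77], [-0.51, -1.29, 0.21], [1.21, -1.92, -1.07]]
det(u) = -0.01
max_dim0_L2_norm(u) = 2.77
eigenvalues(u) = [-0.0, -2.29, -1.42]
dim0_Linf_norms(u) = [1.35, 1.92, 1.07]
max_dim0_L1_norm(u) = 4.74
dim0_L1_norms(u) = [3.07, 4.74, 2.05]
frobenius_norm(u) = 3.61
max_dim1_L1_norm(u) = 4.2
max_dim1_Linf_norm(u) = 1.92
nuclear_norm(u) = 5.08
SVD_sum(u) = [[-0.07,-1.52,-0.12], [-0.06,-1.29,-0.11], [-0.09,-1.93,-0.16]] + [[-1.28, -0.01, 0.89], [-0.45, -0.00, 0.31], [1.3, 0.01, -0.91]] + [[-0.0, 0.0, -0.00],  [0.0, -0.00, 0.0],  [-0.0, 0.0, -0.0]]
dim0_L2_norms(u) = [1.88, 2.77, 1.33]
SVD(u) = [[-0.55, 0.68, 0.49], [-0.46, 0.24, -0.85], [-0.70, -0.69, 0.18]] @ diag([2.785674805616201, 2.293472276129718, 0.0008921768388723409]) @ [[0.05, 1.0, 0.08], [-0.82, -0.01, 0.57], [-0.57, 0.09, -0.82]]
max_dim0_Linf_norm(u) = 1.92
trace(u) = -3.71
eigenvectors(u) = [[-0.57, 0.87, 0.44], [0.09, 0.47, 0.42], [-0.82, -0.12, 0.80]]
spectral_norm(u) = 2.79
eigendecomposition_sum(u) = [[-0.00, 0.00, -0.0], [0.0, -0.00, 0.0], [-0.00, 0.0, -0.00]] + [[-1.87, -0.44, 1.26], [-1.01, -0.24, 0.68], [0.26, 0.06, -0.18]] + [[0.52, -1.09, -0.49], [0.50, -1.05, -0.47], [0.95, -1.98, -0.89]]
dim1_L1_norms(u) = [3.65, 2.01, 4.2]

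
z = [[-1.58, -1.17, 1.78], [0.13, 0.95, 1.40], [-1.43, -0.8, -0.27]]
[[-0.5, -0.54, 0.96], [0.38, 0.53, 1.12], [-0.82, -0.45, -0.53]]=z@[[0.51, 0.04, 0.20], [0.04, 0.48, 0.05], [0.2, 0.05, 0.75]]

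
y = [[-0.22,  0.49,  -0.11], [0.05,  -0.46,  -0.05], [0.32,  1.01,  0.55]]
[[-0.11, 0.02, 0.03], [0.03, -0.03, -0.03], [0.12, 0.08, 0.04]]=y @[[0.58, 0.01, -0.14], [0.01, 0.06, 0.03], [-0.14, 0.03, 0.1]]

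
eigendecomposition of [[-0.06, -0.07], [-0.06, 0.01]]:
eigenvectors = [[-0.88, 0.54], [-0.48, -0.84]]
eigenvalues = [-0.1, 0.05]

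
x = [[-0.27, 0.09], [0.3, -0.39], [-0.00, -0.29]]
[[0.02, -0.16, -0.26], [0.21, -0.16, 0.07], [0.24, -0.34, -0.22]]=x @ [[-0.35, 0.99, 1.21], [-0.82, 1.17, 0.76]]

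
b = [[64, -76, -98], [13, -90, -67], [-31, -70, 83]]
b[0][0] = 64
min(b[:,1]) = -90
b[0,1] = -76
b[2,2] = 83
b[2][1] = -70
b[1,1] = -90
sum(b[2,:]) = -18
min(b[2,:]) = -70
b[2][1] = -70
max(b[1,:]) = 13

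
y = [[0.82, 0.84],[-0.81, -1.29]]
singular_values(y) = [1.91, 0.2]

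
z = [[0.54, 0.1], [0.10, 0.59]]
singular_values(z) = [0.67, 0.46]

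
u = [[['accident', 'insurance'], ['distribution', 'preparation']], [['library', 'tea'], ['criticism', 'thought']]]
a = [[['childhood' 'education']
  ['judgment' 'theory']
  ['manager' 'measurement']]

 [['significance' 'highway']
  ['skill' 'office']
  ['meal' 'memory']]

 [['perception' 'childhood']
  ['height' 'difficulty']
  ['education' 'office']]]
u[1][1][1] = 'thought'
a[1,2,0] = 'meal'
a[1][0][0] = 'significance'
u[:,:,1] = [['insurance', 'preparation'], ['tea', 'thought']]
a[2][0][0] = 'perception'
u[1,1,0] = 'criticism'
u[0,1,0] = 'distribution'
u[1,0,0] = 'library'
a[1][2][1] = 'memory'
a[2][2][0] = 'education'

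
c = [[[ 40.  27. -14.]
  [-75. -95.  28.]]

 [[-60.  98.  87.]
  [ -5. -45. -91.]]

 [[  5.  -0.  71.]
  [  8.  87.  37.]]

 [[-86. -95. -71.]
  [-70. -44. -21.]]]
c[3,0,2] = -71.0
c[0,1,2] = 28.0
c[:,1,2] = [28.0, -91.0, 37.0, -21.0]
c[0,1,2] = 28.0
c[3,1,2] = -21.0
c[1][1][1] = -45.0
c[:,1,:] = [[-75.0, -95.0, 28.0], [-5.0, -45.0, -91.0], [8.0, 87.0, 37.0], [-70.0, -44.0, -21.0]]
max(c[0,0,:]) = 40.0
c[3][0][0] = -86.0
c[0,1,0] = -75.0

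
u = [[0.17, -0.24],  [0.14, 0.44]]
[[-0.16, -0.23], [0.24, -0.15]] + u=[[0.01, -0.47], [0.38, 0.29]]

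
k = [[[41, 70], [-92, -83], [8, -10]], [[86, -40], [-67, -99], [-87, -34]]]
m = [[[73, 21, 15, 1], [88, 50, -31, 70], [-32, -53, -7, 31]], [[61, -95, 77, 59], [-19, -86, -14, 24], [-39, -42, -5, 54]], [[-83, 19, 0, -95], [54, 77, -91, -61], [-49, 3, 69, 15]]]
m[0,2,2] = -7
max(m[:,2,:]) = 69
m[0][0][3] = 1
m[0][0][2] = 15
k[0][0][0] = 41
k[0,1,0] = -92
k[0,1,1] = -83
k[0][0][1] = 70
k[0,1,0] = -92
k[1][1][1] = -99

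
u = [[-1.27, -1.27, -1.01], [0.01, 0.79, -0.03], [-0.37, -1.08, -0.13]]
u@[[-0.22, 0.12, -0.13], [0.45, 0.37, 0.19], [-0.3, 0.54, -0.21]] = [[0.01, -1.17, 0.14], [0.36, 0.28, 0.16], [-0.37, -0.51, -0.13]]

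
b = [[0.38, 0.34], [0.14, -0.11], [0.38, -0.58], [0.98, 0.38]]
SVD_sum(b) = [[0.44, 0.16], [0.09, 0.03], [0.16, 0.06], [0.99, 0.35]] + [[-0.06, 0.18], [0.05, -0.14], [0.22, -0.64], [-0.01, 0.03]]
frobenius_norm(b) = 1.37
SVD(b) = [[-0.40,0.27],  [-0.08,-0.21],  [-0.14,-0.94],  [-0.90,0.05]] @ diag([1.1672616721429432, 0.717495776117226]) @ [[-0.94,-0.33], [-0.33,0.94]]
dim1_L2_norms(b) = [0.51, 0.18, 0.69, 1.05]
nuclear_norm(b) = 1.88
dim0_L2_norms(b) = [1.13, 0.78]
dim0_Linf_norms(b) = [0.98, 0.58]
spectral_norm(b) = 1.17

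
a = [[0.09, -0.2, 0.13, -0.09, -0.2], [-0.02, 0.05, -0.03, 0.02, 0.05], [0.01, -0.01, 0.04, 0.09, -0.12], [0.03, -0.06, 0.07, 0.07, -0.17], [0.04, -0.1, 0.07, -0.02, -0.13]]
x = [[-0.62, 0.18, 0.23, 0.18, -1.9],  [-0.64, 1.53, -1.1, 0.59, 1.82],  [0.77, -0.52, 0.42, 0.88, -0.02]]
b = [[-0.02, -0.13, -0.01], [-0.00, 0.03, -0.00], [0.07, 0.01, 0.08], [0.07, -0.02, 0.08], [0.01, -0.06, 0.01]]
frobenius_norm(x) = 3.68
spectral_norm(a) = 0.44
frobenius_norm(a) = 0.47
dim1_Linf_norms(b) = [0.13, 0.03, 0.08, 0.08, 0.06]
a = b @ x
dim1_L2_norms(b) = [0.13, 0.03, 0.11, 0.11, 0.06]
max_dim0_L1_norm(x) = 3.74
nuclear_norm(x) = 5.87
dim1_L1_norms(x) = [3.11, 5.68, 2.61]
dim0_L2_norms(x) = [1.18, 1.63, 1.2, 1.07, 2.63]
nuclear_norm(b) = 0.31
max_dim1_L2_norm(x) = 2.76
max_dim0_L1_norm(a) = 0.67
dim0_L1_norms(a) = [0.19, 0.42, 0.34, 0.29, 0.67]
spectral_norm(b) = 0.15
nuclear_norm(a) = 0.62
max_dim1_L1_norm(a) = 0.71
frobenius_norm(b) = 0.21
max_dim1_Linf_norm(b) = 0.13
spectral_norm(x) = 3.07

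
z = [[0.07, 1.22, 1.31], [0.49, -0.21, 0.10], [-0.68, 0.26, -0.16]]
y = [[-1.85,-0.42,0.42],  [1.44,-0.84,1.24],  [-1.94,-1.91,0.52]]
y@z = [[-0.62,-2.06,-2.53], [-1.15,2.26,1.60], [-1.43,-1.83,-2.82]]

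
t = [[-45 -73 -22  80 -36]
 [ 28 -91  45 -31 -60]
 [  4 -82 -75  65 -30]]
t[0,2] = -22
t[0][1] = -73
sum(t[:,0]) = -13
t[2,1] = -82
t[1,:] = [28, -91, 45, -31, -60]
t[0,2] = -22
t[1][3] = -31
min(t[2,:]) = -82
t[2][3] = 65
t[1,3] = -31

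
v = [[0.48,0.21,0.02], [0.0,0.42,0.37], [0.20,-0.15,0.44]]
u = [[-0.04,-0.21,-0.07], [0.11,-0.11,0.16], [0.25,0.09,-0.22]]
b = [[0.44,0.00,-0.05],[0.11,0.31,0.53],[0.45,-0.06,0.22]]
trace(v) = 1.34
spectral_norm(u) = 0.36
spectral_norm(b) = 0.73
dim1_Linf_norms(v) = [0.48, 0.42, 0.44]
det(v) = 0.13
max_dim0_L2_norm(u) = 0.28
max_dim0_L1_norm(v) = 0.83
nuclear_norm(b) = 1.40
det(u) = -0.02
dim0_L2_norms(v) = [0.52, 0.49, 0.58]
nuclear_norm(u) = 0.79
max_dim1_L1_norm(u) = 0.56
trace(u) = -0.37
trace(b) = 0.97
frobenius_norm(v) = 0.92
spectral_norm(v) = 0.68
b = v + u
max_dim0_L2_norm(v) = 0.58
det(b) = 0.05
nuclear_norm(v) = 1.55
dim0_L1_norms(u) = [0.4, 0.41, 0.45]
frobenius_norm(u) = 0.47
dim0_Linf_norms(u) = [0.25, 0.21, 0.22]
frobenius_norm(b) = 0.92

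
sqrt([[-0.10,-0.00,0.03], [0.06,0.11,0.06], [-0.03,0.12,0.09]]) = [[0.34j, (0.03+0.03j), 0.02-0.06j], [0.03-0.13j, (0.24+0.01j), 0.16+0.01j], [0.04+0.13j, (0.29-0.02j), (0.19+0j)]]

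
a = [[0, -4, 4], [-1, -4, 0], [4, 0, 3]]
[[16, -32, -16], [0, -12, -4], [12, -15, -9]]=a@[[0, 0, 0], [0, 3, 1], [4, -5, -3]]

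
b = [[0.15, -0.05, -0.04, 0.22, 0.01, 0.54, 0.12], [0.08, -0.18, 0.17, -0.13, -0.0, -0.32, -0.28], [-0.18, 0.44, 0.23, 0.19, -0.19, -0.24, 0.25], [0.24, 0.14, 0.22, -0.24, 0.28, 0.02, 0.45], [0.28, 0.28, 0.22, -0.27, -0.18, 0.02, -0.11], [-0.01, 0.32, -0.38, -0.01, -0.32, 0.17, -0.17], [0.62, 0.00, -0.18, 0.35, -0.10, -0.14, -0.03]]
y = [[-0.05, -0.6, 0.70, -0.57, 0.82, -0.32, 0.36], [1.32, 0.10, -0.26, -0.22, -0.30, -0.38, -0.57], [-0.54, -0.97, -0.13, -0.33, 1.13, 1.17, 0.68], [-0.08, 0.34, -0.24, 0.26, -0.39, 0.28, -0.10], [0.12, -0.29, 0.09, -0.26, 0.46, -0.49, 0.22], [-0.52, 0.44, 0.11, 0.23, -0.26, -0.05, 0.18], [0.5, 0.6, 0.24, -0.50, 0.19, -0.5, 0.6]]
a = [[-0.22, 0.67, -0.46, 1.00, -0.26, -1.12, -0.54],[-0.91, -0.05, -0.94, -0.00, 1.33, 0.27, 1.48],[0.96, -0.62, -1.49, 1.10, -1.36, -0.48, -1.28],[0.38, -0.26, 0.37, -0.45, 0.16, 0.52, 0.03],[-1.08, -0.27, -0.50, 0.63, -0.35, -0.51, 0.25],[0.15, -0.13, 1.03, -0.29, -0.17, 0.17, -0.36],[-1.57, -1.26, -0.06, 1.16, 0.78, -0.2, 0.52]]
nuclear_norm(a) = 10.65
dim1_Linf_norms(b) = [0.54, 0.32, 0.44, 0.45, 0.28, 0.38, 0.62]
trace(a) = -1.87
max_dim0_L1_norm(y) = 3.55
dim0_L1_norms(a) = [5.27, 3.26, 4.85, 4.63, 4.41, 3.27, 4.46]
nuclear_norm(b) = 4.03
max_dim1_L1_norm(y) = 4.95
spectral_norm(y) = 2.54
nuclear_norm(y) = 6.86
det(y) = -0.00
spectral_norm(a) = 3.56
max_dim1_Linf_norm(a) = 1.57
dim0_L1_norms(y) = [3.13, 3.34, 1.77, 2.37, 3.55, 3.19, 2.71]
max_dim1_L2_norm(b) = 0.75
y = a @ b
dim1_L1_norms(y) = [3.42, 3.15, 4.95, 1.69, 1.93, 1.79, 3.13]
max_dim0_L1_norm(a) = 5.27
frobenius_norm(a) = 5.33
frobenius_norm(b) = 1.70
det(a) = -0.00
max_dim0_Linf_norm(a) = 1.57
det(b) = 0.00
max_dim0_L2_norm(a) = 2.37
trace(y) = 1.19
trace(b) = -0.08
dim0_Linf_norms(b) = [0.62, 0.44, 0.38, 0.35, 0.32, 0.54, 0.45]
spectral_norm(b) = 0.86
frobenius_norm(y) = 3.51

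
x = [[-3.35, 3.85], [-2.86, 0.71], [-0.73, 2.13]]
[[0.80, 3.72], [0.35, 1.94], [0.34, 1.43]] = x@ [[-0.09, -0.56], [0.13, 0.48]]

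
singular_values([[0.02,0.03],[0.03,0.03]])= [0.06, 0.01]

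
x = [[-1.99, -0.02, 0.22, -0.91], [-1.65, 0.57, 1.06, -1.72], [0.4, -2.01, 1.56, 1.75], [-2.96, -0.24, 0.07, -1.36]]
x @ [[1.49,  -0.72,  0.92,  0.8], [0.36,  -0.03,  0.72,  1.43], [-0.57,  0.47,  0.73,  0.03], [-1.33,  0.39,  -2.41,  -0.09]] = [[-1.89, 1.18, 0.51, -1.53], [-0.57, 1.00, 3.81, -0.32], [-3.34, 1.19, -4.16, -2.66], [-2.73, 1.64, 0.43, -2.59]]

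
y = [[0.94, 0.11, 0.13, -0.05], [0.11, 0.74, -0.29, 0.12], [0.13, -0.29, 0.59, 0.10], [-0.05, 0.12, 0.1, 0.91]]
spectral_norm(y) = 0.99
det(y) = 0.25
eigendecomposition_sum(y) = [[0.02, -0.04, -0.05, 0.02], [-0.04, 0.09, 0.12, -0.04], [-0.05, 0.12, 0.15, -0.05], [0.02, -0.04, -0.05, 0.02]] + [[0.01, -0.03, 0.05, 0.07], [-0.03, 0.11, -0.18, -0.24], [0.05, -0.18, 0.29, 0.39], [0.07, -0.24, 0.39, 0.51]] + [[0.86, 0.02, 0.20, -0.26],[0.02, 0.00, 0.01, -0.01],[0.20, 0.01, 0.05, -0.06],[-0.26, -0.01, -0.06, 0.08]] + [[0.05, 0.16, -0.07, 0.12], [0.16, 0.53, -0.23, 0.40], [-0.07, -0.23, 0.10, -0.18], [0.12, 0.4, -0.18, 0.31]]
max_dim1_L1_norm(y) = 1.26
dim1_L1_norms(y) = [1.23, 1.26, 1.11, 1.18]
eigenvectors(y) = [[0.26, -0.10, 0.93, 0.22], [-0.58, 0.35, 0.02, 0.73], [-0.73, -0.57, 0.22, -0.32], [0.25, -0.74, -0.28, 0.56]]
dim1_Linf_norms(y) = [0.94, 0.74, 0.59, 0.91]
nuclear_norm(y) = 3.18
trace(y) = 3.18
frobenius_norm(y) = 1.70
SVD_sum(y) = [[0.05, 0.16, -0.07, 0.12], [0.16, 0.53, -0.23, 0.4], [-0.07, -0.23, 0.1, -0.18], [0.12, 0.40, -0.18, 0.31]] + [[0.86,0.02,0.20,-0.26], [0.02,0.00,0.01,-0.01], [0.2,0.01,0.05,-0.06], [-0.26,-0.01,-0.06,0.08]] + [[0.01, -0.03, 0.05, 0.07],[-0.03, 0.11, -0.18, -0.24],[0.05, -0.18, 0.29, 0.39],[0.07, -0.24, 0.39, 0.51]] + [[0.02, -0.04, -0.05, 0.02],[-0.04, 0.09, 0.12, -0.04],[-0.05, 0.12, 0.15, -0.05],[0.02, -0.04, -0.05, 0.02]]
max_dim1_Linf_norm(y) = 0.94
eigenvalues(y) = [0.28, 0.92, 0.99, 0.99]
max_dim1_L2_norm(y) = 0.96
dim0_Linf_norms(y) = [0.94, 0.74, 0.59, 0.91]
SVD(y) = [[0.22, -0.93, -0.10, -0.26], [0.73, -0.02, 0.35, 0.58], [-0.32, -0.22, -0.57, 0.73], [0.56, 0.28, -0.74, -0.25]] @ diag([0.9907826679124605, 0.9881229926471823, 0.9230753469763756, 0.27801899246398176]) @ [[0.22, 0.73, -0.32, 0.56],  [-0.93, -0.02, -0.22, 0.28],  [-0.10, 0.35, -0.57, -0.74],  [-0.26, 0.58, 0.73, -0.25]]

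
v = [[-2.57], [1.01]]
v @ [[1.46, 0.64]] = [[-3.75,-1.64], [1.47,0.65]]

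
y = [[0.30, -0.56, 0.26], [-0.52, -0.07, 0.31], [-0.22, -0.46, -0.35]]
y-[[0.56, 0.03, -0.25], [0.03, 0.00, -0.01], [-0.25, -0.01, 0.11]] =[[-0.26, -0.59, 0.51], [-0.55, -0.07, 0.32], [0.03, -0.45, -0.46]]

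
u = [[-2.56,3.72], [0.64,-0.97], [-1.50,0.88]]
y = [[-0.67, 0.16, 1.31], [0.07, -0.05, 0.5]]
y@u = [[-0.15, -1.49], [-0.96, 0.75]]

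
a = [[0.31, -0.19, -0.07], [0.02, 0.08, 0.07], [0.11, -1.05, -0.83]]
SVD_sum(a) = [[0.03, -0.18, -0.14], [-0.01, 0.08, 0.06], [0.16, -1.05, -0.82]] + [[0.28, -0.01, 0.07], [0.03, -0.00, 0.01], [-0.05, 0.00, -0.01]] + [[-0.0, -0.00, 0.00], [0.00, 0.00, -0.00], [0.00, 0.0, -0.00]]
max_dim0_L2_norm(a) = 1.07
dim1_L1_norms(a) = [0.57, 0.17, 1.99]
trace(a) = -0.44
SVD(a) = [[-0.17, -0.98, -0.1],[0.08, -0.11, 0.99],[-0.98, 0.16, 0.09]] @ diag([1.3651766882783891, 0.29764399913125833, 0.0008121344722311657]) @ [[-0.12,0.78,0.61], [-0.97,0.04,-0.24], [0.21,0.62,-0.76]]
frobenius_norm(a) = 1.40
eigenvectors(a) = [[-0.05, -1.0, -0.21],[0.09, -0.1, -0.62],[-0.99, -0.01, 0.76]]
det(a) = -0.00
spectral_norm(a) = 1.37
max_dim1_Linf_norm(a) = 1.05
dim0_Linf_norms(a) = [0.31, 1.05, 0.83]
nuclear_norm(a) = 1.66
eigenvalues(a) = [-0.73, 0.29, 0.0]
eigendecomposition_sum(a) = [[0.01, -0.05, -0.04], [-0.01, 0.09, 0.07], [0.11, -1.05, -0.83]] + [[0.3, -0.14, -0.03], [0.03, -0.01, -0.0], [0.00, -0.0, -0.00]] + [[-0.0, 0.0, 0.00], [-0.00, 0.00, 0.0], [0.0, -0.00, -0.0]]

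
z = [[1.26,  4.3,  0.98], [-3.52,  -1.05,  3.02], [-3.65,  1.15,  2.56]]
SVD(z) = [[-0.12, -0.95, -0.29], [0.73, 0.12, -0.68], [0.68, -0.29, 0.68]] @ diag([6.447374032512223, 4.760553623353672, 0.7863824031991704]) @ [[-0.8, -0.08, 0.59],[-0.11, -0.95, -0.28],[-0.59, 0.29, -0.76]]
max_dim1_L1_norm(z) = 7.59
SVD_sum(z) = [[0.61, 0.06, -0.45],[-3.77, -0.36, 2.77],[-3.5, -0.34, 2.57]] + [[0.51, 4.31, 1.26],[-0.06, -0.53, -0.16],[0.16, 1.33, 0.39]] + [[0.13, -0.07, 0.17], [0.31, -0.15, 0.40], [-0.31, 0.15, -0.4]]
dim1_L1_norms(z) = [6.54, 7.59, 7.36]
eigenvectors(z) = [[(-0.65+0j), (-0.65-0j), (0.56+0j)], [-0.06-0.47j, (-0.06+0.47j), -0.48+0.00j], [(-0.22-0.56j), (-0.22+0.56j), 0.68+0.00j]]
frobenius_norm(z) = 8.05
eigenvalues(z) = [(2.01+3.93j), (2.01-3.93j), (-1.24+0j)]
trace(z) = 2.77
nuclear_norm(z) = 11.99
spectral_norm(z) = 6.45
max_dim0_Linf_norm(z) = 4.3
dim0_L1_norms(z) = [8.43, 6.5, 6.56]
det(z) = -24.14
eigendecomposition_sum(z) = [[0.56+2.45j, (1.79+0.54j), (0.8-1.63j)], [-1.70+0.65j, -0.21+1.34j, 1.25+0.41j], [(-1.91+1.29j), (0.13+1.7j), 1.65+0.14j]] + [[(0.56-2.45j), 1.79-0.54j, (0.8+1.63j)], [-1.70-0.65j, (-0.21-1.34j), 1.25-0.41j], [(-1.91-1.29j), (0.13-1.7j), 1.65-0.14j]] + [[0.13+0.00j, 0.73+0.00j, -0.61+0.00j], [(-0.11-0j), (-0.63-0j), 0.53-0.00j], [0.16+0.00j, 0.89+0.00j, -0.75+0.00j]]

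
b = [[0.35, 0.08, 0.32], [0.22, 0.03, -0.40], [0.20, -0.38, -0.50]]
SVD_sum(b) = [[-0.05, 0.1, 0.22], [0.08, -0.16, -0.35], [0.13, -0.26, -0.57]] + [[0.40, 0.02, 0.09], [0.13, 0.01, 0.03], [0.07, 0.00, 0.02]] + [[-0.00, -0.04, 0.02], [0.01, 0.18, -0.08], [-0.01, -0.12, 0.05]]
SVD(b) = [[0.31, 0.94, 0.16],[-0.49, 0.3, -0.81],[-0.81, 0.17, 0.56]] @ diag([0.7887663190629839, 0.4394332047001738, 0.24443026105367172]) @ [[-0.21, 0.40, 0.89], [0.98, 0.04, 0.21], [-0.05, -0.91, 0.40]]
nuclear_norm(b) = 1.47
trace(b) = -0.12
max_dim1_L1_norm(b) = 1.08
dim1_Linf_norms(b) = [0.35, 0.4, 0.5]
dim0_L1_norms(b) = [0.77, 0.49, 1.22]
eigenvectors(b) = [[0.27,  -0.81,  -0.43], [-0.48,  -0.59,  -0.85], [-0.83,  0.07,  0.3]]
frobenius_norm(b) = 0.94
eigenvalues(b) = [-0.78, 0.38, 0.28]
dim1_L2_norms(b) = [0.48, 0.46, 0.66]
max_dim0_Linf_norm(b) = 0.5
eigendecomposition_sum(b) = [[-0.05, 0.09, 0.18],[0.09, -0.16, -0.33],[0.16, -0.28, -0.57]] + [[0.53, -0.17, 0.27], [0.38, -0.13, 0.20], [-0.05, 0.01, -0.02]] + [[-0.13, 0.16, -0.14], [-0.25, 0.32, -0.27], [0.09, -0.11, 0.09]]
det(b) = -0.08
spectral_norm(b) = 0.79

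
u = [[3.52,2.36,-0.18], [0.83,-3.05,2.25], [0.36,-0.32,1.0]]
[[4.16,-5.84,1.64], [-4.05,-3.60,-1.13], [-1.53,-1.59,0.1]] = u @ [[0.91, -1.71, 0.09], [0.27, 0.0, 0.58], [-1.77, -0.97, 0.25]]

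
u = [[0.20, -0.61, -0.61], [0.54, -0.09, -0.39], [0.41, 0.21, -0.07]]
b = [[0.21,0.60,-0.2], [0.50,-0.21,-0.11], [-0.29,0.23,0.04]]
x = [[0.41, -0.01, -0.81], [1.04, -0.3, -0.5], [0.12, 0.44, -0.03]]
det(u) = 0.00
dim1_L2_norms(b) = [0.67, 0.55, 0.37]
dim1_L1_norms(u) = [1.42, 1.02, 0.69]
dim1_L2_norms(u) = [0.89, 0.67, 0.47]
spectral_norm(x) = 1.42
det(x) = -0.31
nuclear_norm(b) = 1.33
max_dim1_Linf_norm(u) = 0.61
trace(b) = 0.04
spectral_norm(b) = 0.69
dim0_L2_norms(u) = [0.71, 0.65, 0.73]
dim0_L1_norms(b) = [1.0, 1.04, 0.35]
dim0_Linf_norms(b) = [0.5, 0.6, 0.2]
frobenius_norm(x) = 1.57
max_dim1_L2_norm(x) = 1.19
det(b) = -0.00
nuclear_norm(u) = 1.65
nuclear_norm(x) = 2.35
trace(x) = 0.08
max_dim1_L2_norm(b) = 0.67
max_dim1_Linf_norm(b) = 0.6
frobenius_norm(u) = 1.21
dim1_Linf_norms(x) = [0.81, 1.04, 0.44]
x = b + u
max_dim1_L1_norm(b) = 1.01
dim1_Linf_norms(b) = [0.6, 0.5, 0.29]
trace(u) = 0.04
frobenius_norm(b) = 0.94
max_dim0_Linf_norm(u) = 0.61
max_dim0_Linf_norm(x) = 1.04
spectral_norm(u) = 1.03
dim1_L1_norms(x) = [1.23, 1.84, 0.59]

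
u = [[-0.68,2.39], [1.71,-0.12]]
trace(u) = -0.80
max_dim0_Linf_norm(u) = 2.39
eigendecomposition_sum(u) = [[-1.39,1.43], [1.02,-1.05]] + [[0.71,0.96], [0.69,0.93]]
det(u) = -4.01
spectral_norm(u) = 2.59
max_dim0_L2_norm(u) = 2.39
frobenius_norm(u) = 3.02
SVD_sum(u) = [[-1.16, 2.13], [0.45, -0.81]] + [[0.48, 0.26],[1.26, 0.69]]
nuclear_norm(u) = 4.14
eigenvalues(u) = [-2.44, 1.64]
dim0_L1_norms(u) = [2.39, 2.51]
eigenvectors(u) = [[-0.81, -0.72], [0.59, -0.70]]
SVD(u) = [[0.93, -0.36],[-0.36, -0.93]] @ diag([2.5940097807704046, 1.5440574008978687]) @ [[-0.48, 0.88],[-0.88, -0.48]]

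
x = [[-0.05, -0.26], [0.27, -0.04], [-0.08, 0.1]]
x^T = [[-0.05, 0.27, -0.08], [-0.26, -0.04, 0.1]]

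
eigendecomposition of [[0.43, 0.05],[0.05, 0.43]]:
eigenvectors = [[0.71, -0.71], [0.71, 0.71]]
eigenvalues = [0.48, 0.38]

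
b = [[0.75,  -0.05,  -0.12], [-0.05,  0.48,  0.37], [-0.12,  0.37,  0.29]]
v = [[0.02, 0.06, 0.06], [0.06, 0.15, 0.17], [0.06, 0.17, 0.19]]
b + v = [[0.77, 0.01, -0.06],[0.01, 0.63, 0.54],[-0.06, 0.54, 0.48]]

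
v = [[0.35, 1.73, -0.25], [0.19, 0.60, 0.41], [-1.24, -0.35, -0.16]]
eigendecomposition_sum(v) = [[(-0.33-0j), (0.31-0j), (-0.29-0j)], [(0.17+0j), (-0.16+0j), (0.15+0j)], [-0.47-0.00j, 0.45-0.00j, (-0.41-0j)]] + [[0.34+0.09j,(0.71-0.67j),(0.02-0.31j)], [0.01+0.16j,0.38+0.20j,0.13-0.04j], [-0.38+0.06j,(-0.4+1j),0.12+0.32j]] + [[(0.34-0.09j), (0.71+0.67j), (0.02+0.31j)], [(0.01-0.16j), (0.38-0.2j), (0.13+0.04j)], [-0.38-0.06j, -0.40-1.00j, 0.12-0.32j]]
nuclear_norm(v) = 3.55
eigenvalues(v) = [(-0.9+0j), (0.85+0.61j), (0.85-0.61j)]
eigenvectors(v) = [[-0.55+0.00j, 0.58+0.27j, 0.58-0.27j], [(0.28+0j), (-0.03+0.28j), (-0.03-0.28j)], [-0.79+0.00j, -0.71+0.00j, (-0.71-0j)]]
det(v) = -0.98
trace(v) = 0.79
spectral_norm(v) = 2.01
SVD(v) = [[-0.85, -0.45, 0.27], [-0.31, 0.01, -0.95], [0.43, -0.89, -0.14]] @ diag([2.0106702846474565, 1.0883893981493906, 0.44767569113335137]) @ [[-0.44, -0.9, 0.01],  [0.87, -0.43, 0.24],  [0.21, -0.11, -0.97]]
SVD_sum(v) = [[0.75,1.53,-0.02], [0.27,0.56,-0.01], [-0.38,-0.77,0.01]] + [[-0.43, 0.21, -0.12], [0.01, -0.0, 0.0], [-0.85, 0.41, -0.23]] + [[0.03,  -0.01,  -0.12], [-0.09,  0.05,  0.41], [-0.01,  0.01,  0.06]]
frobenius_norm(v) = 2.33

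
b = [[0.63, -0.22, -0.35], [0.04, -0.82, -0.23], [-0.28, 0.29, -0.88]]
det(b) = 0.551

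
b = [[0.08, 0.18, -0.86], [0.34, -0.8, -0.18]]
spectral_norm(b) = 0.91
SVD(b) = [[0.66,0.75], [0.75,-0.66]] @ diag([0.9063674520714461, 0.8630747602760233]) @ [[0.34, -0.53, -0.78], [-0.19, 0.77, -0.61]]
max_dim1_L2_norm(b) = 0.89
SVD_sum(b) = [[0.2, -0.32, -0.47], [0.23, -0.36, -0.53]] + [[-0.12, 0.50, -0.39], [0.11, -0.44, 0.35]]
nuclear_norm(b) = 1.77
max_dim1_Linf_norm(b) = 0.86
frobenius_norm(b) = 1.25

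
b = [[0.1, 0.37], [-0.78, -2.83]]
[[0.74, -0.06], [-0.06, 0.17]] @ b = [[0.12, 0.44],[-0.14, -0.50]]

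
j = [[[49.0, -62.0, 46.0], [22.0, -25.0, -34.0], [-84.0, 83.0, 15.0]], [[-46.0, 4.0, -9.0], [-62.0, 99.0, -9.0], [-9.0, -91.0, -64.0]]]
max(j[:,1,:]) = 99.0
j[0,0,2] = 46.0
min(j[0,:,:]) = -84.0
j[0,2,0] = -84.0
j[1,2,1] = -91.0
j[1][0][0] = -46.0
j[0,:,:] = [[49.0, -62.0, 46.0], [22.0, -25.0, -34.0], [-84.0, 83.0, 15.0]]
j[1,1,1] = 99.0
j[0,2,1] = 83.0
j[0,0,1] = -62.0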